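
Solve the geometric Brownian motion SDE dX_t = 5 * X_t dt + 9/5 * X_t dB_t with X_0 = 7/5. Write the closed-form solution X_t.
X_t = 7/5 * exp((169/50) * t + (9/5) * B_t)

For GBM dX = mu X dt + sigma X dB with X_0 = x_0, apply Itô to Y = log X: dY = (mu - sigma^2/2) dt + sigma dB, so Y_t = log(x_0) + (mu - sigma^2/2) t + sigma B_t and hence X_t = x_0 * exp((mu - sigma^2/2) t + sigma B_t).
With mu = 5, sigma = 9/5, x_0 = 7/5, this gives:
  X_t = 7/5 * exp((169/50) * t + (9/5) * B_t).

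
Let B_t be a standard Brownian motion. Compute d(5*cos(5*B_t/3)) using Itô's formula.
d(5*cos(5*B_t/3)) = (-125*cos(5*B_t/3)/18) dt + (-25*sin(5*B_t/3)/3) dB_t

Itô's formula for f(B_t) gives d f(B_t) = f'(B_t) dB_t + (1/2) f''(B_t) dt. Compute derivatives of f(x) = 5*cos(5*x/3):
  f'(x)  = -25*sin(5*x/3)/3
  f''(x) = -125*cos(5*x/3)/9
Substitute x = B_t and multiply the f'' term by 1/2:
  drift     = (1/2) * (-125*cos(5*x/3)/9) evaluated at B_t = -125*cos(5*B_t/3)/18
  diffusion = (-25*sin(5*x/3)/3) evaluated at B_t = -25*sin(5*B_t/3)/3
Therefore d(5*cos(5*B_t/3)) = (-125*cos(5*B_t/3)/18) dt + (-25*sin(5*B_t/3)/3) dB_t.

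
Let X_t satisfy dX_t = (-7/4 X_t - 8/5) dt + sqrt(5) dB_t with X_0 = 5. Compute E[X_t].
E[X_t] = -32/35 + 207*exp(-7*t/4)/35

Taking expectations and using E[dB_t] = 0, the mean m(t) = E[X_t] satisfies the ODE m'(t) = a m(t) + b with m(0) = x_0. With a = -7/4, b = -8/5, x_0 = 5, the solution is
  m(t) = x_0 * exp(a t) + (b/a) * (exp(a t) - 1)
       = 5 * exp((-7/4) t) + ((-8/5)/(-7/4)) * (exp((-7/4) t) - 1)
       = -32/35 + 207*exp(-7*t/4)/35.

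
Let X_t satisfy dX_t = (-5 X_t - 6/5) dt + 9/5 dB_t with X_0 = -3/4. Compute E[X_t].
E[X_t] = -6/25 - 51*exp(-5*t)/100

Taking expectations and using E[dB_t] = 0, the mean m(t) = E[X_t] satisfies the ODE m'(t) = a m(t) + b with m(0) = x_0. With a = -5, b = -6/5, x_0 = -3/4, the solution is
  m(t) = x_0 * exp(a t) + (b/a) * (exp(a t) - 1)
       = (-3/4) * exp((-5) t) + ((-6/5)/(-5)) * (exp((-5) t) - 1)
       = -6/25 - 51*exp(-5*t)/100.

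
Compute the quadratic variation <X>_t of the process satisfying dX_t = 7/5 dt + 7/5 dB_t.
<X>_t = 49*t/25

For an Itô process dX_t = a(t) dt + b(t) dB_t, the quadratic variation is <X>_t = int_0^t b(s)^2 ds (the drift term does not contribute). Here b(s) = 7/5, so
  b(s)^2 = 49/25.
Integrating from 0 to t:
  <X>_t = int_0^t (49/25) ds = 49*t/25.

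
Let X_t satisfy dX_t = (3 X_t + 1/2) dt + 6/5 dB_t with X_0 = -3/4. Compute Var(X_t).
Var(X_t) = 6*exp(6*t)/25 - 6/25

The variance V(t) = Var(X_t) satisfies V'(t) = 2 a V(t) + c^2 with V(0) = 0 (drift coefficient is linear in X, diffusion is constant). With a = 3, c = 6/5, the solution is
  V(t) = (c^2 / (2 a)) * (exp(2 a t) - 1)
       = ((6/5)^2 / (2*3)) * (exp(6 t) - 1)
       = 6*exp(6*t)/25 - 6/25.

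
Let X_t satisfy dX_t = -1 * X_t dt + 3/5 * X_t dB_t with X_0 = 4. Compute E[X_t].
E[X_t] = 4*exp(-t)

For GBM dX = mu X dt + sigma X dB with X_0 = x_0, apply Itô to Y = log X: dY = (mu - sigma^2/2) dt + sigma dB, so Y_t = log(x_0) + (mu - sigma^2/2) t + sigma B_t and hence X_t = x_0 * exp((mu - sigma^2/2) t + sigma B_t).
With mu = -1, sigma = 3/5, x_0 = 4, this gives:
  X_t = 4 * exp((-59/50) * t + (3/5) * B_t).
Since sigma*B_t ~ Normal(0, sigma^2 t), E[exp(sigma*B_t)] = exp(sigma^2 t / 2); so E[X_t] = x_0 * exp((mu - sigma^2/2) t) * exp(sigma^2 t / 2) = x_0 * exp(mu t) = 4*exp(-t).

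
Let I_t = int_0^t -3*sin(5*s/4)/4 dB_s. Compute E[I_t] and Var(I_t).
E[I_t] = 0; Var(I_t) = 9*t/32 - 9*sin(5*t/2)/80

The Itô integral of a deterministic integrand f(s) has mean 0 because each increment f(s) * (B_{s+ds} - B_s) has mean 0. By the Itô isometry:
  Var( int_0^t f(s) dB_s ) = E[ (int_0^t f(s) dB_s)^2 ] = int_0^t f(s)^2 ds.
Here f(s) = -3*sin(5*s/4)/4, so f(s)^2 = 9*sin(5*s/4)^2/16. Integrate:
  int_0^t (9*sin(5*s/4)^2/16) ds = 9*t/32 - 9*sin(5*t/2)/80.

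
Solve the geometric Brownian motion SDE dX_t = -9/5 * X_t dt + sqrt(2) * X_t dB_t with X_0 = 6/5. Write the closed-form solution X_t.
X_t = 6/5 * exp((-14/5) * t + (sqrt(2)) * B_t)

For GBM dX = mu X dt + sigma X dB with X_0 = x_0, apply Itô to Y = log X: dY = (mu - sigma^2/2) dt + sigma dB, so Y_t = log(x_0) + (mu - sigma^2/2) t + sigma B_t and hence X_t = x_0 * exp((mu - sigma^2/2) t + sigma B_t).
With mu = -9/5, sigma = sqrt(2), x_0 = 6/5, this gives:
  X_t = 6/5 * exp((-14/5) * t + (sqrt(2)) * B_t).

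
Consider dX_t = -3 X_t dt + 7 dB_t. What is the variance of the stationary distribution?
lim Var(X_t) = 49/6

The OU SDE dX = -theta X dt + sigma dB admits the integrating factor exp(theta t): d(exp(theta t) X_t) = sigma exp(theta t) dB_t. Integrating from 0 to t gives X_t = x_0 * exp(-theta t) + sigma * int_0^t exp(-theta (t-s)) dB_s for any initial x_0. The Itô integral has variance (by the Itô isometry) sigma^2 * int_0^t exp(-2 theta (t - s)) ds = sigma^2 * (1 - exp(-2 theta t)) / (2 theta), independent of x_0.
With theta = 3, sigma = 7:
  Var(X_t) = (7)^2 * (1 - exp(-2*3 t)) / (2 * 3) = 49/6 - 49*exp(-6*t)/6.
As t -> infinity, exp(-2*3 t) -> 0, so the stationary variance is sigma^2 / (2 theta) = 49/6.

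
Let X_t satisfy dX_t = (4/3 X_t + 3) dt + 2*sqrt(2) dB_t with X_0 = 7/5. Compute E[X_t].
E[X_t] = 73*exp(4*t/3)/20 - 9/4

Taking expectations and using E[dB_t] = 0, the mean m(t) = E[X_t] satisfies the ODE m'(t) = a m(t) + b with m(0) = x_0. With a = 4/3, b = 3, x_0 = 7/5, the solution is
  m(t) = x_0 * exp(a t) + (b/a) * (exp(a t) - 1)
       = (7/5) * exp((4/3) t) + (3/(4/3)) * (exp((4/3) t) - 1)
       = 73*exp(4*t/3)/20 - 9/4.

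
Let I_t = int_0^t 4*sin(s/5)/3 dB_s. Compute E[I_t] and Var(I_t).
E[I_t] = 0; Var(I_t) = 8*t/9 - 20*sin(2*t/5)/9

The Itô integral of a deterministic integrand f(s) has mean 0 because each increment f(s) * (B_{s+ds} - B_s) has mean 0. By the Itô isometry:
  Var( int_0^t f(s) dB_s ) = E[ (int_0^t f(s) dB_s)^2 ] = int_0^t f(s)^2 ds.
Here f(s) = 4*sin(s/5)/3, so f(s)^2 = 16*sin(s/5)^2/9. Integrate:
  int_0^t (16*sin(s/5)^2/9) ds = 8*t/9 - 20*sin(2*t/5)/9.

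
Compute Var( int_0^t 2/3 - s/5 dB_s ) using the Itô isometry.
Var = t*(3*t^2 - 30*t + 100)/225

The Itô integral of a deterministic integrand f(s) has mean 0 because each increment f(s) * (B_{s+ds} - B_s) has mean 0. By the Itô isometry:
  Var( int_0^t f(s) dB_s ) = E[ (int_0^t f(s) dB_s)^2 ] = int_0^t f(s)^2 ds.
Here f(s) = 2/3 - s/5, so f(s)^2 = (3*s - 10)^2/225. Integrate:
  int_0^t ((3*s - 10)^2/225) ds = t*(3*t^2 - 30*t + 100)/225.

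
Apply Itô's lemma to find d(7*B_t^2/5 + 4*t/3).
d(7*B_t^2/5 + 4*t/3) = (41/15) dt + (14*B_t/5) dB_t

Itô's formula for f(t, x): d f(t, B_t) = (f_t + (1/2) f_xx) dt + f_x dB_t. Compute partials of f(t, x) = 4*t/3 + 7*x^2/5:
  f_t(t,x)  = 4/3
  f_x(t,x)  = 14*x/5
  f_xx(t,x) = 14/5
Assemble drift = f_t + (1/2) f_xx = 41/15 and diffusion = f_x = 14*x/5. Substituting x = B_t:
  d(7*B_t^2/5 + 4*t/3) = (41/15) dt + (14*B_t/5) dB_t.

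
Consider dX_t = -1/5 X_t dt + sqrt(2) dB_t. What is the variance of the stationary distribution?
lim Var(X_t) = 5

The OU SDE dX = -theta X dt + sigma dB admits the integrating factor exp(theta t): d(exp(theta t) X_t) = sigma exp(theta t) dB_t. Integrating from 0 to t gives X_t = x_0 * exp(-theta t) + sigma * int_0^t exp(-theta (t-s)) dB_s for any initial x_0. The Itô integral has variance (by the Itô isometry) sigma^2 * int_0^t exp(-2 theta (t - s)) ds = sigma^2 * (1 - exp(-2 theta t)) / (2 theta), independent of x_0.
With theta = 1/5, sigma = sqrt(2):
  Var(X_t) = (sqrt(2))^2 * (1 - exp(-2*1/5 t)) / (2 * 1/5) = 5 - 5*exp(-2*t/5).
As t -> infinity, exp(-2*1/5 t) -> 0, so the stationary variance is sigma^2 / (2 theta) = 5.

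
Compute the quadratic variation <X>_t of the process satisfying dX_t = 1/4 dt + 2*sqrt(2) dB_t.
<X>_t = 8*t

For an Itô process dX_t = a(t) dt + b(t) dB_t, the quadratic variation is <X>_t = int_0^t b(s)^2 ds (the drift term does not contribute). Here b(s) = 2*sqrt(2), so
  b(s)^2 = 8.
Integrating from 0 to t:
  <X>_t = int_0^t (8) ds = 8*t.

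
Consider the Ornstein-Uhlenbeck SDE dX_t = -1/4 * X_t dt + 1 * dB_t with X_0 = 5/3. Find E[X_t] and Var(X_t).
E[X_t] = 5*exp(-t/4)/3; Var(X_t) = 2 - 2*exp(-t/2)

The OU SDE dX = -theta X dt + sigma dB admits the integrating factor exp(theta t): d(exp(theta t) X_t) = sigma exp(theta t) dB_t. Integrating from 0 to t:
  X_t = x_0 * exp(-theta t) + sigma * int_0^t exp(-theta (t-s)) dB_s.
The Itô integral has mean 0 and (by the Itô isometry) variance sigma^2 * int_0^t exp(-2 theta (t - s)) ds = sigma^2 * (1 - exp(-2 theta t)) / (2 theta).
With theta = 1/4, sigma = 1, x_0 = 5/3:
  E[X_t] = 5/3 * exp(-1/4 t) = 5*exp(-t/4)/3
  Var(X_t) = (1)^2 * (1 - exp(-2*1/4 t)) / (2 * 1/4) = 2 - 2*exp(-t/2).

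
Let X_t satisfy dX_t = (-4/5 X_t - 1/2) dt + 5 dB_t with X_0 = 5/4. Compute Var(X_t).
Var(X_t) = 125/8 - 125*exp(-8*t/5)/8

The variance V(t) = Var(X_t) satisfies V'(t) = 2 a V(t) + c^2 with V(0) = 0 (drift coefficient is linear in X, diffusion is constant). With a = -4/5, c = 5, the solution is
  V(t) = (c^2 / (2 a)) * (exp(2 a t) - 1)
       = (5^2 / (2*(-4/5))) * (exp((-8/5) t) - 1)
       = 125/8 - 125*exp(-8*t/5)/8.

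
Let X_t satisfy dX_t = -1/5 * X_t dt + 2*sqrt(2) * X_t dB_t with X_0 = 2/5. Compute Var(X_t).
Var(X_t) = (4*exp(8*t) - 4)*exp(-2*t/5)/25

For GBM dX = mu X dt + sigma X dB with X_0 = x_0, apply Itô to Y = log X: dY = (mu - sigma^2/2) dt + sigma dB, so Y_t = log(x_0) + (mu - sigma^2/2) t + sigma B_t and hence X_t = x_0 * exp((mu - sigma^2/2) t + sigma B_t).
With mu = -1/5, sigma = 2*sqrt(2), x_0 = 2/5, this gives:
  X_t = 2/5 * exp((-21/5) * t + (2*sqrt(2)) * B_t).
Since sigma*B_t ~ Normal(0, sigma^2 t), E[exp(sigma*B_t)] = exp(sigma^2 t / 2); so E[X_t] = x_0 * exp((mu - sigma^2/2) t) * exp(sigma^2 t / 2) = x_0 * exp(mu t) = 2*exp(-t/5)/5.
Var(X_t) = E[X_t^2] - (E[X_t])^2 = x_0^2 * exp(2 mu t) * (exp(sigma^2 t) - 1) = (4*exp(8*t) - 4)*exp(-2*t/5)/25.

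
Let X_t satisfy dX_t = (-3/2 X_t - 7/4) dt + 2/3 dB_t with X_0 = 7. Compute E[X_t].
E[X_t] = -7/6 + 49*exp(-3*t/2)/6

Taking expectations and using E[dB_t] = 0, the mean m(t) = E[X_t] satisfies the ODE m'(t) = a m(t) + b with m(0) = x_0. With a = -3/2, b = -7/4, x_0 = 7, the solution is
  m(t) = x_0 * exp(a t) + (b/a) * (exp(a t) - 1)
       = 7 * exp((-3/2) t) + ((-7/4)/(-3/2)) * (exp((-3/2) t) - 1)
       = -7/6 + 49*exp(-3*t/2)/6.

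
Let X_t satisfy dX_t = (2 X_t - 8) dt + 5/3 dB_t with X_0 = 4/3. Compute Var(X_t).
Var(X_t) = 25*exp(4*t)/36 - 25/36

The variance V(t) = Var(X_t) satisfies V'(t) = 2 a V(t) + c^2 with V(0) = 0 (drift coefficient is linear in X, diffusion is constant). With a = 2, c = 5/3, the solution is
  V(t) = (c^2 / (2 a)) * (exp(2 a t) - 1)
       = ((5/3)^2 / (2*2)) * (exp(4 t) - 1)
       = 25*exp(4*t)/36 - 25/36.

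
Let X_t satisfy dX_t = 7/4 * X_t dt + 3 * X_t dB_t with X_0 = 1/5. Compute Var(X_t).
Var(X_t) = (exp(9*t) - 1)*exp(7*t/2)/25

For GBM dX = mu X dt + sigma X dB with X_0 = x_0, apply Itô to Y = log X: dY = (mu - sigma^2/2) dt + sigma dB, so Y_t = log(x_0) + (mu - sigma^2/2) t + sigma B_t and hence X_t = x_0 * exp((mu - sigma^2/2) t + sigma B_t).
With mu = 7/4, sigma = 3, x_0 = 1/5, this gives:
  X_t = 1/5 * exp((-11/4) * t + (3) * B_t).
Since sigma*B_t ~ Normal(0, sigma^2 t), E[exp(sigma*B_t)] = exp(sigma^2 t / 2); so E[X_t] = x_0 * exp((mu - sigma^2/2) t) * exp(sigma^2 t / 2) = x_0 * exp(mu t) = exp(7*t/4)/5.
Var(X_t) = E[X_t^2] - (E[X_t])^2 = x_0^2 * exp(2 mu t) * (exp(sigma^2 t) - 1) = (exp(9*t) - 1)*exp(7*t/2)/25.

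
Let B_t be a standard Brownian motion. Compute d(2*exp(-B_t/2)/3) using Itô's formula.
d(2*exp(-B_t/2)/3) = (exp(-B_t/2)/12) dt + (-exp(-B_t/2)/3) dB_t

Itô's formula for f(B_t) gives d f(B_t) = f'(B_t) dB_t + (1/2) f''(B_t) dt. Compute derivatives of f(x) = 2*exp(-x/2)/3:
  f'(x)  = -exp(-x/2)/3
  f''(x) = exp(-x/2)/6
Substitute x = B_t and multiply the f'' term by 1/2:
  drift     = (1/2) * (exp(-x/2)/6) evaluated at B_t = exp(-B_t/2)/12
  diffusion = (-exp(-x/2)/3) evaluated at B_t = -exp(-B_t/2)/3
Therefore d(2*exp(-B_t/2)/3) = (exp(-B_t/2)/12) dt + (-exp(-B_t/2)/3) dB_t.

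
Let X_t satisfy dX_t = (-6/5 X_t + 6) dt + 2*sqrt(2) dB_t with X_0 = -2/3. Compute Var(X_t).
Var(X_t) = 10/3 - 10*exp(-12*t/5)/3

The variance V(t) = Var(X_t) satisfies V'(t) = 2 a V(t) + c^2 with V(0) = 0 (drift coefficient is linear in X, diffusion is constant). With a = -6/5, c = 2*sqrt(2), the solution is
  V(t) = (c^2 / (2 a)) * (exp(2 a t) - 1)
       = ((2*sqrt(2))^2 / (2*(-6/5))) * (exp((-12/5) t) - 1)
       = 10/3 - 10*exp(-12*t/5)/3.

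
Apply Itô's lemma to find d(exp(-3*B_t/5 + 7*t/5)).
d(exp(-3*B_t/5 + 7*t/5)) = (79*exp(-3*B_t/5 + 7*t/5)/50) dt + (-3*exp(-3*B_t/5 + 7*t/5)/5) dB_t

Itô's formula for f(t, x): d f(t, B_t) = (f_t + (1/2) f_xx) dt + f_x dB_t. Compute partials of f(t, x) = exp(7*t/5 - 3*x/5):
  f_t(t,x)  = 7*exp(7*t/5 - 3*x/5)/5
  f_x(t,x)  = -3*exp(7*t/5 - 3*x/5)/5
  f_xx(t,x) = 9*exp(7*t/5 - 3*x/5)/25
Assemble drift = f_t + (1/2) f_xx = 79*exp(7*t/5 - 3*x/5)/50 and diffusion = f_x = -3*exp(7*t/5 - 3*x/5)/5. Substituting x = B_t:
  d(exp(-3*B_t/5 + 7*t/5)) = (79*exp(-3*B_t/5 + 7*t/5)/50) dt + (-3*exp(-3*B_t/5 + 7*t/5)/5) dB_t.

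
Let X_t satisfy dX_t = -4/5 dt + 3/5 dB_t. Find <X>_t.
<X>_t = 9*t/25

For an Itô process dX_t = a(t) dt + b(t) dB_t, the quadratic variation is <X>_t = int_0^t b(s)^2 ds (the drift term does not contribute). Here b(s) = 3/5, so
  b(s)^2 = 9/25.
Integrating from 0 to t:
  <X>_t = int_0^t (9/25) ds = 9*t/25.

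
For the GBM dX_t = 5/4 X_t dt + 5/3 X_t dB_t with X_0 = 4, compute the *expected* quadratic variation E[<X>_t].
E[<X>_t] = 160*exp(95*t/18)/19 - 160/19

<X>_t = int_0^t ((5/3) * X_s)^2 ds. Taking expectation inside the integral: E[<X>_t] = (5/3)^2 * int_0^t E[X_s^2] ds. For GBM, E[X_s^2] = x_0^2 * exp((2 mu + sigma^2) s). Integrating:
  E[<X>_t] = (5/3)^2 * 4^2 * (exp((2*(5/4) + (5/3)^2) t) - 1) / (2*(5/4) + (5/3)^2)
           = (5/3)^2 * 4^2 * (exp((95/18) t) - 1) / (95/18) = 160*exp(95*t/18)/19 - 160/19.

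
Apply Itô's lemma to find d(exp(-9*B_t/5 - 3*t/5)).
d(exp(-9*B_t/5 - 3*t/5)) = (51*exp(-9*B_t/5 - 3*t/5)/50) dt + (-9*exp(-9*B_t/5 - 3*t/5)/5) dB_t

Itô's formula for f(t, x): d f(t, B_t) = (f_t + (1/2) f_xx) dt + f_x dB_t. Compute partials of f(t, x) = exp(-3*t/5 - 9*x/5):
  f_t(t,x)  = -3*exp(-3*t/5 - 9*x/5)/5
  f_x(t,x)  = -9*exp(-3*t/5 - 9*x/5)/5
  f_xx(t,x) = 81*exp(-3*t/5 - 9*x/5)/25
Assemble drift = f_t + (1/2) f_xx = 51*exp(-3*t/5 - 9*x/5)/50 and diffusion = f_x = -9*exp(-3*t/5 - 9*x/5)/5. Substituting x = B_t:
  d(exp(-9*B_t/5 - 3*t/5)) = (51*exp(-9*B_t/5 - 3*t/5)/50) dt + (-9*exp(-9*B_t/5 - 3*t/5)/5) dB_t.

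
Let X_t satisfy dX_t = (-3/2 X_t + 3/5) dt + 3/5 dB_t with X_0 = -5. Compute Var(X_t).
Var(X_t) = 3/25 - 3*exp(-3*t)/25

The variance V(t) = Var(X_t) satisfies V'(t) = 2 a V(t) + c^2 with V(0) = 0 (drift coefficient is linear in X, diffusion is constant). With a = -3/2, c = 3/5, the solution is
  V(t) = (c^2 / (2 a)) * (exp(2 a t) - 1)
       = ((3/5)^2 / (2*(-3/2))) * (exp((-3) t) - 1)
       = 3/25 - 3*exp(-3*t)/25.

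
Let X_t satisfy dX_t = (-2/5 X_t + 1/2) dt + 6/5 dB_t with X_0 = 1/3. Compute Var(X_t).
Var(X_t) = 9/5 - 9*exp(-4*t/5)/5

The variance V(t) = Var(X_t) satisfies V'(t) = 2 a V(t) + c^2 with V(0) = 0 (drift coefficient is linear in X, diffusion is constant). With a = -2/5, c = 6/5, the solution is
  V(t) = (c^2 / (2 a)) * (exp(2 a t) - 1)
       = ((6/5)^2 / (2*(-2/5))) * (exp((-4/5) t) - 1)
       = 9/5 - 9*exp(-4*t/5)/5.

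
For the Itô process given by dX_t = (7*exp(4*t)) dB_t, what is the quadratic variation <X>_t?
<X>_t = 49*exp(8*t)/8 - 49/8

For an Itô process dX_t = a(t) dt + b(t) dB_t, the quadratic variation is <X>_t = int_0^t b(s)^2 ds (the drift term does not contribute). Here b(s) = 7*exp(4*s), so
  b(s)^2 = 49*exp(8*s).
Integrating from 0 to t:
  <X>_t = int_0^t (49*exp(8*s)) ds = 49*exp(8*t)/8 - 49/8.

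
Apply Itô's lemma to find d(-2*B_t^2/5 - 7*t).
d(-2*B_t^2/5 - 7*t) = (-37/5) dt + (-4*B_t/5) dB_t

Itô's formula for f(t, x): d f(t, B_t) = (f_t + (1/2) f_xx) dt + f_x dB_t. Compute partials of f(t, x) = -7*t - 2*x^2/5:
  f_t(t,x)  = -7
  f_x(t,x)  = -4*x/5
  f_xx(t,x) = -4/5
Assemble drift = f_t + (1/2) f_xx = -37/5 and diffusion = f_x = -4*x/5. Substituting x = B_t:
  d(-2*B_t^2/5 - 7*t) = (-37/5) dt + (-4*B_t/5) dB_t.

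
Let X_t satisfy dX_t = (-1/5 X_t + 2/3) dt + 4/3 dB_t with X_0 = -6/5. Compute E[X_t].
E[X_t] = 10/3 - 68*exp(-t/5)/15

Taking expectations and using E[dB_t] = 0, the mean m(t) = E[X_t] satisfies the ODE m'(t) = a m(t) + b with m(0) = x_0. With a = -1/5, b = 2/3, x_0 = -6/5, the solution is
  m(t) = x_0 * exp(a t) + (b/a) * (exp(a t) - 1)
       = (-6/5) * exp((-1/5) t) + ((2/3)/(-1/5)) * (exp((-1/5) t) - 1)
       = 10/3 - 68*exp(-t/5)/15.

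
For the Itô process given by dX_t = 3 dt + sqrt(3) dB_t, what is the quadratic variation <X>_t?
<X>_t = 3*t

For an Itô process dX_t = a(t) dt + b(t) dB_t, the quadratic variation is <X>_t = int_0^t b(s)^2 ds (the drift term does not contribute). Here b(s) = sqrt(3), so
  b(s)^2 = 3.
Integrating from 0 to t:
  <X>_t = int_0^t (3) ds = 3*t.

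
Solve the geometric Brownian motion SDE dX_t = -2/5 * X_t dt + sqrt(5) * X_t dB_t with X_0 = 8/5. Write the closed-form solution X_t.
X_t = 8/5 * exp((-29/10) * t + (sqrt(5)) * B_t)

For GBM dX = mu X dt + sigma X dB with X_0 = x_0, apply Itô to Y = log X: dY = (mu - sigma^2/2) dt + sigma dB, so Y_t = log(x_0) + (mu - sigma^2/2) t + sigma B_t and hence X_t = x_0 * exp((mu - sigma^2/2) t + sigma B_t).
With mu = -2/5, sigma = sqrt(5), x_0 = 8/5, this gives:
  X_t = 8/5 * exp((-29/10) * t + (sqrt(5)) * B_t).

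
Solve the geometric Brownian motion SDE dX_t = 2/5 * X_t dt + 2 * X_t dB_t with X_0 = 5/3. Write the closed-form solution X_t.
X_t = 5/3 * exp((-8/5) * t + (2) * B_t)

For GBM dX = mu X dt + sigma X dB with X_0 = x_0, apply Itô to Y = log X: dY = (mu - sigma^2/2) dt + sigma dB, so Y_t = log(x_0) + (mu - sigma^2/2) t + sigma B_t and hence X_t = x_0 * exp((mu - sigma^2/2) t + sigma B_t).
With mu = 2/5, sigma = 2, x_0 = 5/3, this gives:
  X_t = 5/3 * exp((-8/5) * t + (2) * B_t).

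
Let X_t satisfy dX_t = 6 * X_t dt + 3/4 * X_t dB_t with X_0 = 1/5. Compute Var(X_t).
Var(X_t) = (exp(9*t/16) - 1)*exp(12*t)/25

For GBM dX = mu X dt + sigma X dB with X_0 = x_0, apply Itô to Y = log X: dY = (mu - sigma^2/2) dt + sigma dB, so Y_t = log(x_0) + (mu - sigma^2/2) t + sigma B_t and hence X_t = x_0 * exp((mu - sigma^2/2) t + sigma B_t).
With mu = 6, sigma = 3/4, x_0 = 1/5, this gives:
  X_t = 1/5 * exp((183/32) * t + (3/4) * B_t).
Since sigma*B_t ~ Normal(0, sigma^2 t), E[exp(sigma*B_t)] = exp(sigma^2 t / 2); so E[X_t] = x_0 * exp((mu - sigma^2/2) t) * exp(sigma^2 t / 2) = x_0 * exp(mu t) = exp(6*t)/5.
Var(X_t) = E[X_t^2] - (E[X_t])^2 = x_0^2 * exp(2 mu t) * (exp(sigma^2 t) - 1) = (exp(9*t/16) - 1)*exp(12*t)/25.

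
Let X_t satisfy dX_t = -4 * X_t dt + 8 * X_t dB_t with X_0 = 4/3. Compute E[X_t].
E[X_t] = 4*exp(-4*t)/3

For GBM dX = mu X dt + sigma X dB with X_0 = x_0, apply Itô to Y = log X: dY = (mu - sigma^2/2) dt + sigma dB, so Y_t = log(x_0) + (mu - sigma^2/2) t + sigma B_t and hence X_t = x_0 * exp((mu - sigma^2/2) t + sigma B_t).
With mu = -4, sigma = 8, x_0 = 4/3, this gives:
  X_t = 4/3 * exp((-36) * t + (8) * B_t).
Since sigma*B_t ~ Normal(0, sigma^2 t), E[exp(sigma*B_t)] = exp(sigma^2 t / 2); so E[X_t] = x_0 * exp((mu - sigma^2/2) t) * exp(sigma^2 t / 2) = x_0 * exp(mu t) = 4*exp(-4*t)/3.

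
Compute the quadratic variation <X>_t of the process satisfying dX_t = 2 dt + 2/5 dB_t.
<X>_t = 4*t/25

For an Itô process dX_t = a(t) dt + b(t) dB_t, the quadratic variation is <X>_t = int_0^t b(s)^2 ds (the drift term does not contribute). Here b(s) = 2/5, so
  b(s)^2 = 4/25.
Integrating from 0 to t:
  <X>_t = int_0^t (4/25) ds = 4*t/25.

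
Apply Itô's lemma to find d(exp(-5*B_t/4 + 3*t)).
d(exp(-5*B_t/4 + 3*t)) = (121*exp(-5*B_t/4 + 3*t)/32) dt + (-5*exp(-5*B_t/4 + 3*t)/4) dB_t

Itô's formula for f(t, x): d f(t, B_t) = (f_t + (1/2) f_xx) dt + f_x dB_t. Compute partials of f(t, x) = exp(3*t - 5*x/4):
  f_t(t,x)  = 3*exp(3*t - 5*x/4)
  f_x(t,x)  = -5*exp(3*t - 5*x/4)/4
  f_xx(t,x) = 25*exp(3*t - 5*x/4)/16
Assemble drift = f_t + (1/2) f_xx = 121*exp(3*t - 5*x/4)/32 and diffusion = f_x = -5*exp(3*t - 5*x/4)/4. Substituting x = B_t:
  d(exp(-5*B_t/4 + 3*t)) = (121*exp(-5*B_t/4 + 3*t)/32) dt + (-5*exp(-5*B_t/4 + 3*t)/4) dB_t.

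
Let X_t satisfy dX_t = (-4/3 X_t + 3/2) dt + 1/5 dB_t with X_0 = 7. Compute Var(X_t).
Var(X_t) = 3/200 - 3*exp(-8*t/3)/200

The variance V(t) = Var(X_t) satisfies V'(t) = 2 a V(t) + c^2 with V(0) = 0 (drift coefficient is linear in X, diffusion is constant). With a = -4/3, c = 1/5, the solution is
  V(t) = (c^2 / (2 a)) * (exp(2 a t) - 1)
       = ((1/5)^2 / (2*(-4/3))) * (exp((-8/3) t) - 1)
       = 3/200 - 3*exp(-8*t/3)/200.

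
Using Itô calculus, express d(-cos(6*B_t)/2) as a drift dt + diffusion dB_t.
d(-cos(6*B_t)/2) = (9*cos(6*B_t)) dt + (3*sin(6*B_t)) dB_t

Itô's formula for f(B_t) gives d f(B_t) = f'(B_t) dB_t + (1/2) f''(B_t) dt. Compute derivatives of f(x) = -cos(6*x)/2:
  f'(x)  = 3*sin(6*x)
  f''(x) = 18*cos(6*x)
Substitute x = B_t and multiply the f'' term by 1/2:
  drift     = (1/2) * (18*cos(6*x)) evaluated at B_t = 9*cos(6*B_t)
  diffusion = (3*sin(6*x)) evaluated at B_t = 3*sin(6*B_t)
Therefore d(-cos(6*B_t)/2) = (9*cos(6*B_t)) dt + (3*sin(6*B_t)) dB_t.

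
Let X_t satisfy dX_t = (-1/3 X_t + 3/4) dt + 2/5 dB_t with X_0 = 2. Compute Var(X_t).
Var(X_t) = 6/25 - 6*exp(-2*t/3)/25

The variance V(t) = Var(X_t) satisfies V'(t) = 2 a V(t) + c^2 with V(0) = 0 (drift coefficient is linear in X, diffusion is constant). With a = -1/3, c = 2/5, the solution is
  V(t) = (c^2 / (2 a)) * (exp(2 a t) - 1)
       = ((2/5)^2 / (2*(-1/3))) * (exp((-2/3) t) - 1)
       = 6/25 - 6*exp(-2*t/3)/25.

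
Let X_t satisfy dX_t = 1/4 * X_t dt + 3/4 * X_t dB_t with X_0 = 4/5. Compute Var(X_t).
Var(X_t) = 16*(exp(9*t/16) - 1)*exp(t/2)/25

For GBM dX = mu X dt + sigma X dB with X_0 = x_0, apply Itô to Y = log X: dY = (mu - sigma^2/2) dt + sigma dB, so Y_t = log(x_0) + (mu - sigma^2/2) t + sigma B_t and hence X_t = x_0 * exp((mu - sigma^2/2) t + sigma B_t).
With mu = 1/4, sigma = 3/4, x_0 = 4/5, this gives:
  X_t = 4/5 * exp((-1/32) * t + (3/4) * B_t).
Since sigma*B_t ~ Normal(0, sigma^2 t), E[exp(sigma*B_t)] = exp(sigma^2 t / 2); so E[X_t] = x_0 * exp((mu - sigma^2/2) t) * exp(sigma^2 t / 2) = x_0 * exp(mu t) = 4*exp(t/4)/5.
Var(X_t) = E[X_t^2] - (E[X_t])^2 = x_0^2 * exp(2 mu t) * (exp(sigma^2 t) - 1) = 16*(exp(9*t/16) - 1)*exp(t/2)/25.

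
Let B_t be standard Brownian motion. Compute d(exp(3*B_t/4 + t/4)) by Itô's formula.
d(exp(3*B_t/4 + t/4)) = (17*exp(3*B_t/4 + t/4)/32) dt + (3*exp(3*B_t/4 + t/4)/4) dB_t

Itô's formula for f(t, x): d f(t, B_t) = (f_t + (1/2) f_xx) dt + f_x dB_t. Compute partials of f(t, x) = exp(t/4 + 3*x/4):
  f_t(t,x)  = exp(t/4 + 3*x/4)/4
  f_x(t,x)  = 3*exp(t/4 + 3*x/4)/4
  f_xx(t,x) = 9*exp(t/4 + 3*x/4)/16
Assemble drift = f_t + (1/2) f_xx = 17*exp(t/4 + 3*x/4)/32 and diffusion = f_x = 3*exp(t/4 + 3*x/4)/4. Substituting x = B_t:
  d(exp(3*B_t/4 + t/4)) = (17*exp(3*B_t/4 + t/4)/32) dt + (3*exp(3*B_t/4 + t/4)/4) dB_t.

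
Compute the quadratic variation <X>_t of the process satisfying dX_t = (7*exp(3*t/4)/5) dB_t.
<X>_t = 98*exp(3*t/2)/75 - 98/75

For an Itô process dX_t = a(t) dt + b(t) dB_t, the quadratic variation is <X>_t = int_0^t b(s)^2 ds (the drift term does not contribute). Here b(s) = 7*exp(3*s/4)/5, so
  b(s)^2 = 49*exp(3*s/2)/25.
Integrating from 0 to t:
  <X>_t = int_0^t (49*exp(3*s/2)/25) ds = 98*exp(3*t/2)/75 - 98/75.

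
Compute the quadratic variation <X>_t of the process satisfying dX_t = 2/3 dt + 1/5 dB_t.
<X>_t = t/25

For an Itô process dX_t = a(t) dt + b(t) dB_t, the quadratic variation is <X>_t = int_0^t b(s)^2 ds (the drift term does not contribute). Here b(s) = 1/5, so
  b(s)^2 = 1/25.
Integrating from 0 to t:
  <X>_t = int_0^t (1/25) ds = t/25.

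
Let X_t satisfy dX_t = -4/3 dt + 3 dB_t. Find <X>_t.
<X>_t = 9*t

For an Itô process dX_t = a(t) dt + b(t) dB_t, the quadratic variation is <X>_t = int_0^t b(s)^2 ds (the drift term does not contribute). Here b(s) = 3, so
  b(s)^2 = 9.
Integrating from 0 to t:
  <X>_t = int_0^t (9) ds = 9*t.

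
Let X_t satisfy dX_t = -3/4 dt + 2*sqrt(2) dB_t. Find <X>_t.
<X>_t = 8*t

For an Itô process dX_t = a(t) dt + b(t) dB_t, the quadratic variation is <X>_t = int_0^t b(s)^2 ds (the drift term does not contribute). Here b(s) = 2*sqrt(2), so
  b(s)^2 = 8.
Integrating from 0 to t:
  <X>_t = int_0^t (8) ds = 8*t.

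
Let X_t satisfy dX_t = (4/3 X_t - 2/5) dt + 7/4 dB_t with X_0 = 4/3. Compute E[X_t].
E[X_t] = 31*exp(4*t/3)/30 + 3/10

Taking expectations and using E[dB_t] = 0, the mean m(t) = E[X_t] satisfies the ODE m'(t) = a m(t) + b with m(0) = x_0. With a = 4/3, b = -2/5, x_0 = 4/3, the solution is
  m(t) = x_0 * exp(a t) + (b/a) * (exp(a t) - 1)
       = (4/3) * exp((4/3) t) + ((-2/5)/(4/3)) * (exp((4/3) t) - 1)
       = 31*exp(4*t/3)/30 + 3/10.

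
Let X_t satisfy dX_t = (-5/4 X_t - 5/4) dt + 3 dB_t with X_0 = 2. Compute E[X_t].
E[X_t] = -1 + 3*exp(-5*t/4)

Taking expectations and using E[dB_t] = 0, the mean m(t) = E[X_t] satisfies the ODE m'(t) = a m(t) + b with m(0) = x_0. With a = -5/4, b = -5/4, x_0 = 2, the solution is
  m(t) = x_0 * exp(a t) + (b/a) * (exp(a t) - 1)
       = 2 * exp((-5/4) t) + ((-5/4)/(-5/4)) * (exp((-5/4) t) - 1)
       = -1 + 3*exp(-5*t/4).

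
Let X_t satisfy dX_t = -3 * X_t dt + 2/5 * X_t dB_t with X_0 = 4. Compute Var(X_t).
Var(X_t) = (16*exp(4*t/25) - 16)*exp(-6*t)

For GBM dX = mu X dt + sigma X dB with X_0 = x_0, apply Itô to Y = log X: dY = (mu - sigma^2/2) dt + sigma dB, so Y_t = log(x_0) + (mu - sigma^2/2) t + sigma B_t and hence X_t = x_0 * exp((mu - sigma^2/2) t + sigma B_t).
With mu = -3, sigma = 2/5, x_0 = 4, this gives:
  X_t = 4 * exp((-77/25) * t + (2/5) * B_t).
Since sigma*B_t ~ Normal(0, sigma^2 t), E[exp(sigma*B_t)] = exp(sigma^2 t / 2); so E[X_t] = x_0 * exp((mu - sigma^2/2) t) * exp(sigma^2 t / 2) = x_0 * exp(mu t) = 4*exp(-3*t).
Var(X_t) = E[X_t^2] - (E[X_t])^2 = x_0^2 * exp(2 mu t) * (exp(sigma^2 t) - 1) = (16*exp(4*t/25) - 16)*exp(-6*t).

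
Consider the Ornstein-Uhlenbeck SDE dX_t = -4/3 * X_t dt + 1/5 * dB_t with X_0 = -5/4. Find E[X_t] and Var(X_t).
E[X_t] = -5*exp(-4*t/3)/4; Var(X_t) = 3/200 - 3*exp(-8*t/3)/200

The OU SDE dX = -theta X dt + sigma dB admits the integrating factor exp(theta t): d(exp(theta t) X_t) = sigma exp(theta t) dB_t. Integrating from 0 to t:
  X_t = x_0 * exp(-theta t) + sigma * int_0^t exp(-theta (t-s)) dB_s.
The Itô integral has mean 0 and (by the Itô isometry) variance sigma^2 * int_0^t exp(-2 theta (t - s)) ds = sigma^2 * (1 - exp(-2 theta t)) / (2 theta).
With theta = 4/3, sigma = 1/5, x_0 = -5/4:
  E[X_t] = -5/4 * exp(-4/3 t) = -5*exp(-4*t/3)/4
  Var(X_t) = (1/5)^2 * (1 - exp(-2*4/3 t)) / (2 * 4/3) = 3/200 - 3*exp(-8*t/3)/200.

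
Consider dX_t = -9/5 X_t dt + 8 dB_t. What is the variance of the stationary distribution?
lim Var(X_t) = 160/9

The OU SDE dX = -theta X dt + sigma dB admits the integrating factor exp(theta t): d(exp(theta t) X_t) = sigma exp(theta t) dB_t. Integrating from 0 to t gives X_t = x_0 * exp(-theta t) + sigma * int_0^t exp(-theta (t-s)) dB_s for any initial x_0. The Itô integral has variance (by the Itô isometry) sigma^2 * int_0^t exp(-2 theta (t - s)) ds = sigma^2 * (1 - exp(-2 theta t)) / (2 theta), independent of x_0.
With theta = 9/5, sigma = 8:
  Var(X_t) = (8)^2 * (1 - exp(-2*9/5 t)) / (2 * 9/5) = 160/9 - 160*exp(-18*t/5)/9.
As t -> infinity, exp(-2*9/5 t) -> 0, so the stationary variance is sigma^2 / (2 theta) = 160/9.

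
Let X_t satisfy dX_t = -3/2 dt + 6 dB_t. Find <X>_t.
<X>_t = 36*t

For an Itô process dX_t = a(t) dt + b(t) dB_t, the quadratic variation is <X>_t = int_0^t b(s)^2 ds (the drift term does not contribute). Here b(s) = 6, so
  b(s)^2 = 36.
Integrating from 0 to t:
  <X>_t = int_0^t (36) ds = 36*t.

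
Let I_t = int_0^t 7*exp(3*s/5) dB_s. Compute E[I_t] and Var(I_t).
E[I_t] = 0; Var(I_t) = 245*exp(6*t/5)/6 - 245/6

The Itô integral of a deterministic integrand f(s) has mean 0 because each increment f(s) * (B_{s+ds} - B_s) has mean 0. By the Itô isometry:
  Var( int_0^t f(s) dB_s ) = E[ (int_0^t f(s) dB_s)^2 ] = int_0^t f(s)^2 ds.
Here f(s) = 7*exp(3*s/5), so f(s)^2 = 49*exp(6*s/5). Integrate:
  int_0^t (49*exp(6*s/5)) ds = 245*exp(6*t/5)/6 - 245/6.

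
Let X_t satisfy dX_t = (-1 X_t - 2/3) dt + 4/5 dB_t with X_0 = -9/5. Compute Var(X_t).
Var(X_t) = 8/25 - 8*exp(-2*t)/25

The variance V(t) = Var(X_t) satisfies V'(t) = 2 a V(t) + c^2 with V(0) = 0 (drift coefficient is linear in X, diffusion is constant). With a = -1, c = 4/5, the solution is
  V(t) = (c^2 / (2 a)) * (exp(2 a t) - 1)
       = ((4/5)^2 / (2*(-1))) * (exp((-2) t) - 1)
       = 8/25 - 8*exp(-2*t)/25.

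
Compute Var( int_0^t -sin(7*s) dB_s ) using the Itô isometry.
Var = t/2 - sin(14*t)/28

The Itô integral of a deterministic integrand f(s) has mean 0 because each increment f(s) * (B_{s+ds} - B_s) has mean 0. By the Itô isometry:
  Var( int_0^t f(s) dB_s ) = E[ (int_0^t f(s) dB_s)^2 ] = int_0^t f(s)^2 ds.
Here f(s) = -sin(7*s), so f(s)^2 = sin(7*s)^2. Integrate:
  int_0^t (sin(7*s)^2) ds = t/2 - sin(14*t)/28.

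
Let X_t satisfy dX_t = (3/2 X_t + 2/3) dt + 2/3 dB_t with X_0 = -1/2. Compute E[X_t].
E[X_t] = -exp(3*t/2)/18 - 4/9

Taking expectations and using E[dB_t] = 0, the mean m(t) = E[X_t] satisfies the ODE m'(t) = a m(t) + b with m(0) = x_0. With a = 3/2, b = 2/3, x_0 = -1/2, the solution is
  m(t) = x_0 * exp(a t) + (b/a) * (exp(a t) - 1)
       = (-1/2) * exp((3/2) t) + ((2/3)/(3/2)) * (exp((3/2) t) - 1)
       = -exp(3*t/2)/18 - 4/9.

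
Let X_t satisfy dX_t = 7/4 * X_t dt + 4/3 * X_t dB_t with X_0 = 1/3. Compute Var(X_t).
Var(X_t) = (exp(16*t/9) - 1)*exp(7*t/2)/9

For GBM dX = mu X dt + sigma X dB with X_0 = x_0, apply Itô to Y = log X: dY = (mu - sigma^2/2) dt + sigma dB, so Y_t = log(x_0) + (mu - sigma^2/2) t + sigma B_t and hence X_t = x_0 * exp((mu - sigma^2/2) t + sigma B_t).
With mu = 7/4, sigma = 4/3, x_0 = 1/3, this gives:
  X_t = 1/3 * exp((31/36) * t + (4/3) * B_t).
Since sigma*B_t ~ Normal(0, sigma^2 t), E[exp(sigma*B_t)] = exp(sigma^2 t / 2); so E[X_t] = x_0 * exp((mu - sigma^2/2) t) * exp(sigma^2 t / 2) = x_0 * exp(mu t) = exp(7*t/4)/3.
Var(X_t) = E[X_t^2] - (E[X_t])^2 = x_0^2 * exp(2 mu t) * (exp(sigma^2 t) - 1) = (exp(16*t/9) - 1)*exp(7*t/2)/9.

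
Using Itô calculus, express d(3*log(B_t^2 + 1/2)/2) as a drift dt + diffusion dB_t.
d(3*log(B_t^2 + 1/2)/2) = (3*(1 - 2*B_t^2)/(2*B_t^2 + 1)^2) dt + (6*B_t/(2*B_t^2 + 1)) dB_t

Itô's formula for f(B_t) gives d f(B_t) = f'(B_t) dB_t + (1/2) f''(B_t) dt. Compute derivatives of f(x) = 3*log(x^2 + 1/2)/2:
  f'(x)  = 6*x/(2*x^2 + 1)
  f''(x) = 6*(1 - 2*x^2)/(2*x^2 + 1)^2
Substitute x = B_t and multiply the f'' term by 1/2:
  drift     = (1/2) * (6*(1 - 2*x^2)/(2*x^2 + 1)^2) evaluated at B_t = 3*(1 - 2*B_t^2)/(2*B_t^2 + 1)^2
  diffusion = (6*x/(2*x^2 + 1)) evaluated at B_t = 6*B_t/(2*B_t^2 + 1)
Therefore d(3*log(B_t^2 + 1/2)/2) = (3*(1 - 2*B_t^2)/(2*B_t^2 + 1)^2) dt + (6*B_t/(2*B_t^2 + 1)) dB_t.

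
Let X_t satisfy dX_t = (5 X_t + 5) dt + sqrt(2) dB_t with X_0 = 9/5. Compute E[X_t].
E[X_t] = 14*exp(5*t)/5 - 1

Taking expectations and using E[dB_t] = 0, the mean m(t) = E[X_t] satisfies the ODE m'(t) = a m(t) + b with m(0) = x_0. With a = 5, b = 5, x_0 = 9/5, the solution is
  m(t) = x_0 * exp(a t) + (b/a) * (exp(a t) - 1)
       = (9/5) * exp(5 t) + (5/5) * (exp(5 t) - 1)
       = 14*exp(5*t)/5 - 1.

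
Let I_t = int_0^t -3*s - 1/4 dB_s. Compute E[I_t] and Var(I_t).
E[I_t] = 0; Var(I_t) = t*(48*t^2 + 12*t + 1)/16

The Itô integral of a deterministic integrand f(s) has mean 0 because each increment f(s) * (B_{s+ds} - B_s) has mean 0. By the Itô isometry:
  Var( int_0^t f(s) dB_s ) = E[ (int_0^t f(s) dB_s)^2 ] = int_0^t f(s)^2 ds.
Here f(s) = -3*s - 1/4, so f(s)^2 = (12*s + 1)^2/16. Integrate:
  int_0^t ((12*s + 1)^2/16) ds = t*(48*t^2 + 12*t + 1)/16.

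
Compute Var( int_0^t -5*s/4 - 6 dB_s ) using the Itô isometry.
Var = t*(25*t^2 + 360*t + 1728)/48

The Itô integral of a deterministic integrand f(s) has mean 0 because each increment f(s) * (B_{s+ds} - B_s) has mean 0. By the Itô isometry:
  Var( int_0^t f(s) dB_s ) = E[ (int_0^t f(s) dB_s)^2 ] = int_0^t f(s)^2 ds.
Here f(s) = -5*s/4 - 6, so f(s)^2 = (5*s + 24)^2/16. Integrate:
  int_0^t ((5*s + 24)^2/16) ds = t*(25*t^2 + 360*t + 1728)/48.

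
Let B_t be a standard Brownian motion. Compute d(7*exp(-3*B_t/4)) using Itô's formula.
d(7*exp(-3*B_t/4)) = (63*exp(-3*B_t/4)/32) dt + (-21*exp(-3*B_t/4)/4) dB_t

Itô's formula for f(B_t) gives d f(B_t) = f'(B_t) dB_t + (1/2) f''(B_t) dt. Compute derivatives of f(x) = 7*exp(-3*x/4):
  f'(x)  = -21*exp(-3*x/4)/4
  f''(x) = 63*exp(-3*x/4)/16
Substitute x = B_t and multiply the f'' term by 1/2:
  drift     = (1/2) * (63*exp(-3*x/4)/16) evaluated at B_t = 63*exp(-3*B_t/4)/32
  diffusion = (-21*exp(-3*x/4)/4) evaluated at B_t = -21*exp(-3*B_t/4)/4
Therefore d(7*exp(-3*B_t/4)) = (63*exp(-3*B_t/4)/32) dt + (-21*exp(-3*B_t/4)/4) dB_t.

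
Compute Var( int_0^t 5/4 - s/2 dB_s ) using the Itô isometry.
Var = t*(4*t^2 - 30*t + 75)/48

The Itô integral of a deterministic integrand f(s) has mean 0 because each increment f(s) * (B_{s+ds} - B_s) has mean 0. By the Itô isometry:
  Var( int_0^t f(s) dB_s ) = E[ (int_0^t f(s) dB_s)^2 ] = int_0^t f(s)^2 ds.
Here f(s) = 5/4 - s/2, so f(s)^2 = (2*s - 5)^2/16. Integrate:
  int_0^t ((2*s - 5)^2/16) ds = t*(4*t^2 - 30*t + 75)/48.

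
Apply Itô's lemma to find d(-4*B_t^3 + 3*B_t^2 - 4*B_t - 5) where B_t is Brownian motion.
d(-4*B_t^3 + 3*B_t^2 - 4*B_t - 5) = (3 - 12*B_t) dt + (-12*B_t^2 + 6*B_t - 4) dB_t

Itô's formula for f(B_t) gives d f(B_t) = f'(B_t) dB_t + (1/2) f''(B_t) dt. Compute derivatives of f(x) = -4*x^3 + 3*x^2 - 4*x - 5:
  f'(x)  = -12*x^2 + 6*x - 4
  f''(x) = 6 - 24*x
Substitute x = B_t and multiply the f'' term by 1/2:
  drift     = (1/2) * (6 - 24*x) evaluated at B_t = 3 - 12*B_t
  diffusion = (-12*x^2 + 6*x - 4) evaluated at B_t = -12*B_t^2 + 6*B_t - 4
Therefore d(-4*B_t^3 + 3*B_t^2 - 4*B_t - 5) = (3 - 12*B_t) dt + (-12*B_t^2 + 6*B_t - 4) dB_t.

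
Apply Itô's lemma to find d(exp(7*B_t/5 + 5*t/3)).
d(exp(7*B_t/5 + 5*t/3)) = (397*exp(7*B_t/5 + 5*t/3)/150) dt + (7*exp(7*B_t/5 + 5*t/3)/5) dB_t

Itô's formula for f(t, x): d f(t, B_t) = (f_t + (1/2) f_xx) dt + f_x dB_t. Compute partials of f(t, x) = exp(5*t/3 + 7*x/5):
  f_t(t,x)  = 5*exp(5*t/3 + 7*x/5)/3
  f_x(t,x)  = 7*exp(5*t/3 + 7*x/5)/5
  f_xx(t,x) = 49*exp(5*t/3 + 7*x/5)/25
Assemble drift = f_t + (1/2) f_xx = 397*exp(5*t/3 + 7*x/5)/150 and diffusion = f_x = 7*exp(5*t/3 + 7*x/5)/5. Substituting x = B_t:
  d(exp(7*B_t/5 + 5*t/3)) = (397*exp(7*B_t/5 + 5*t/3)/150) dt + (7*exp(7*B_t/5 + 5*t/3)/5) dB_t.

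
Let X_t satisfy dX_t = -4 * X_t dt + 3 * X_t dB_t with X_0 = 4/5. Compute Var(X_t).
Var(X_t) = (16*exp(9*t) - 16)*exp(-8*t)/25

For GBM dX = mu X dt + sigma X dB with X_0 = x_0, apply Itô to Y = log X: dY = (mu - sigma^2/2) dt + sigma dB, so Y_t = log(x_0) + (mu - sigma^2/2) t + sigma B_t and hence X_t = x_0 * exp((mu - sigma^2/2) t + sigma B_t).
With mu = -4, sigma = 3, x_0 = 4/5, this gives:
  X_t = 4/5 * exp((-17/2) * t + (3) * B_t).
Since sigma*B_t ~ Normal(0, sigma^2 t), E[exp(sigma*B_t)] = exp(sigma^2 t / 2); so E[X_t] = x_0 * exp((mu - sigma^2/2) t) * exp(sigma^2 t / 2) = x_0 * exp(mu t) = 4*exp(-4*t)/5.
Var(X_t) = E[X_t^2] - (E[X_t])^2 = x_0^2 * exp(2 mu t) * (exp(sigma^2 t) - 1) = (16*exp(9*t) - 16)*exp(-8*t)/25.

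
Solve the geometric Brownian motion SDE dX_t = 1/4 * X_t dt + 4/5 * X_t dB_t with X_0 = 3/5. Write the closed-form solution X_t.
X_t = 3/5 * exp((-7/100) * t + (4/5) * B_t)

For GBM dX = mu X dt + sigma X dB with X_0 = x_0, apply Itô to Y = log X: dY = (mu - sigma^2/2) dt + sigma dB, so Y_t = log(x_0) + (mu - sigma^2/2) t + sigma B_t and hence X_t = x_0 * exp((mu - sigma^2/2) t + sigma B_t).
With mu = 1/4, sigma = 4/5, x_0 = 3/5, this gives:
  X_t = 3/5 * exp((-7/100) * t + (4/5) * B_t).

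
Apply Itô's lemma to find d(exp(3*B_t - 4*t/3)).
d(exp(3*B_t - 4*t/3)) = (19*exp(3*B_t - 4*t/3)/6) dt + (3*exp(3*B_t - 4*t/3)) dB_t

Itô's formula for f(t, x): d f(t, B_t) = (f_t + (1/2) f_xx) dt + f_x dB_t. Compute partials of f(t, x) = exp(-4*t/3 + 3*x):
  f_t(t,x)  = -4*exp(-4*t/3 + 3*x)/3
  f_x(t,x)  = 3*exp(-4*t/3 + 3*x)
  f_xx(t,x) = 9*exp(-4*t/3 + 3*x)
Assemble drift = f_t + (1/2) f_xx = 19*exp(-4*t/3 + 3*x)/6 and diffusion = f_x = 3*exp(-4*t/3 + 3*x). Substituting x = B_t:
  d(exp(3*B_t - 4*t/3)) = (19*exp(3*B_t - 4*t/3)/6) dt + (3*exp(3*B_t - 4*t/3)) dB_t.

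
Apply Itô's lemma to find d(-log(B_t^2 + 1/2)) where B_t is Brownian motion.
d(-log(B_t^2 + 1/2)) = (2*(2*B_t^2 - 1)/(2*B_t^2 + 1)^2) dt + (-4*B_t/(2*B_t^2 + 1)) dB_t

Itô's formula for f(B_t) gives d f(B_t) = f'(B_t) dB_t + (1/2) f''(B_t) dt. Compute derivatives of f(x) = -log(x^2 + 1/2):
  f'(x)  = -4*x/(2*x^2 + 1)
  f''(x) = 4*(2*x^2 - 1)/(2*x^2 + 1)^2
Substitute x = B_t and multiply the f'' term by 1/2:
  drift     = (1/2) * (4*(2*x^2 - 1)/(2*x^2 + 1)^2) evaluated at B_t = 2*(2*B_t^2 - 1)/(2*B_t^2 + 1)^2
  diffusion = (-4*x/(2*x^2 + 1)) evaluated at B_t = -4*B_t/(2*B_t^2 + 1)
Therefore d(-log(B_t^2 + 1/2)) = (2*(2*B_t^2 - 1)/(2*B_t^2 + 1)^2) dt + (-4*B_t/(2*B_t^2 + 1)) dB_t.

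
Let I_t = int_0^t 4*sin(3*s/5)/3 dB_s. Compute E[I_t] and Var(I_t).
E[I_t] = 0; Var(I_t) = 8*t/9 - 20*sin(6*t/5)/27

The Itô integral of a deterministic integrand f(s) has mean 0 because each increment f(s) * (B_{s+ds} - B_s) has mean 0. By the Itô isometry:
  Var( int_0^t f(s) dB_s ) = E[ (int_0^t f(s) dB_s)^2 ] = int_0^t f(s)^2 ds.
Here f(s) = 4*sin(3*s/5)/3, so f(s)^2 = 16*sin(3*s/5)^2/9. Integrate:
  int_0^t (16*sin(3*s/5)^2/9) ds = 8*t/9 - 20*sin(6*t/5)/27.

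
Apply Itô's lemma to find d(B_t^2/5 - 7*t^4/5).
d(B_t^2/5 - 7*t^4/5) = (1/5 - 28*t^3/5) dt + (2*B_t/5) dB_t

Itô's formula for f(t, x): d f(t, B_t) = (f_t + (1/2) f_xx) dt + f_x dB_t. Compute partials of f(t, x) = -7*t^4/5 + x^2/5:
  f_t(t,x)  = -28*t^3/5
  f_x(t,x)  = 2*x/5
  f_xx(t,x) = 2/5
Assemble drift = f_t + (1/2) f_xx = 1/5 - 28*t^3/5 and diffusion = f_x = 2*x/5. Substituting x = B_t:
  d(B_t^2/5 - 7*t^4/5) = (1/5 - 28*t^3/5) dt + (2*B_t/5) dB_t.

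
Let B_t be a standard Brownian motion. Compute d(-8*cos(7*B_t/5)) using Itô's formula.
d(-8*cos(7*B_t/5)) = (196*cos(7*B_t/5)/25) dt + (56*sin(7*B_t/5)/5) dB_t

Itô's formula for f(B_t) gives d f(B_t) = f'(B_t) dB_t + (1/2) f''(B_t) dt. Compute derivatives of f(x) = -8*cos(7*x/5):
  f'(x)  = 56*sin(7*x/5)/5
  f''(x) = 392*cos(7*x/5)/25
Substitute x = B_t and multiply the f'' term by 1/2:
  drift     = (1/2) * (392*cos(7*x/5)/25) evaluated at B_t = 196*cos(7*B_t/5)/25
  diffusion = (56*sin(7*x/5)/5) evaluated at B_t = 56*sin(7*B_t/5)/5
Therefore d(-8*cos(7*B_t/5)) = (196*cos(7*B_t/5)/25) dt + (56*sin(7*B_t/5)/5) dB_t.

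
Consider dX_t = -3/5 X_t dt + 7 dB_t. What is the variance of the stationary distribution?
lim Var(X_t) = 245/6

The OU SDE dX = -theta X dt + sigma dB admits the integrating factor exp(theta t): d(exp(theta t) X_t) = sigma exp(theta t) dB_t. Integrating from 0 to t gives X_t = x_0 * exp(-theta t) + sigma * int_0^t exp(-theta (t-s)) dB_s for any initial x_0. The Itô integral has variance (by the Itô isometry) sigma^2 * int_0^t exp(-2 theta (t - s)) ds = sigma^2 * (1 - exp(-2 theta t)) / (2 theta), independent of x_0.
With theta = 3/5, sigma = 7:
  Var(X_t) = (7)^2 * (1 - exp(-2*3/5 t)) / (2 * 3/5) = 245/6 - 245*exp(-6*t/5)/6.
As t -> infinity, exp(-2*3/5 t) -> 0, so the stationary variance is sigma^2 / (2 theta) = 245/6.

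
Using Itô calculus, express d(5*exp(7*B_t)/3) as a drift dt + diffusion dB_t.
d(5*exp(7*B_t)/3) = (245*exp(7*B_t)/6) dt + (35*exp(7*B_t)/3) dB_t

Itô's formula for f(B_t) gives d f(B_t) = f'(B_t) dB_t + (1/2) f''(B_t) dt. Compute derivatives of f(x) = 5*exp(7*x)/3:
  f'(x)  = 35*exp(7*x)/3
  f''(x) = 245*exp(7*x)/3
Substitute x = B_t and multiply the f'' term by 1/2:
  drift     = (1/2) * (245*exp(7*x)/3) evaluated at B_t = 245*exp(7*B_t)/6
  diffusion = (35*exp(7*x)/3) evaluated at B_t = 35*exp(7*B_t)/3
Therefore d(5*exp(7*B_t)/3) = (245*exp(7*B_t)/6) dt + (35*exp(7*B_t)/3) dB_t.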